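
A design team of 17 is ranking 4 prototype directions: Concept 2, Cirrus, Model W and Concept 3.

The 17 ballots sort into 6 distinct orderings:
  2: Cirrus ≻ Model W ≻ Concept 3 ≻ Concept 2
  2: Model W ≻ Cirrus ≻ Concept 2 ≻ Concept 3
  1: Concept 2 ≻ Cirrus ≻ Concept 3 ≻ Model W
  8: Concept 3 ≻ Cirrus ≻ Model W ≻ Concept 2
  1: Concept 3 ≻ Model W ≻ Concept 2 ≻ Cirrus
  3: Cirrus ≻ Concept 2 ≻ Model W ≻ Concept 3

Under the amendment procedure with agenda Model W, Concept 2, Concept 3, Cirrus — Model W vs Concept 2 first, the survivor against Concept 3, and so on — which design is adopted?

Concept 3

Round 1: Model W vs Concept 2 — 13–4, Model W advances.
Round 2: Model W vs Concept 3 — 7–10, Concept 3 advances.
Round 3: Concept 3 vs Cirrus — 9–8, Concept 3 advances.
The agenda winner is Concept 3.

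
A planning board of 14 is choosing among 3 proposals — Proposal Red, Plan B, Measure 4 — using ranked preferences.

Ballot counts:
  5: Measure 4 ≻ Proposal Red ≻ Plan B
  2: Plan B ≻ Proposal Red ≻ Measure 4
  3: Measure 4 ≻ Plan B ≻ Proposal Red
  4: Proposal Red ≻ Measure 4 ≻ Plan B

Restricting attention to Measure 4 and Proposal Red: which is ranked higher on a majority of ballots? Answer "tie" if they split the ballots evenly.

Ballots ranking Measure 4 above Proposal Red: 5 + 3 = 8.
Ballots ranking Proposal Red above Measure 4: 14 − 8 = 6.
Measure 4 wins the head-to-head 8–6.

Measure 4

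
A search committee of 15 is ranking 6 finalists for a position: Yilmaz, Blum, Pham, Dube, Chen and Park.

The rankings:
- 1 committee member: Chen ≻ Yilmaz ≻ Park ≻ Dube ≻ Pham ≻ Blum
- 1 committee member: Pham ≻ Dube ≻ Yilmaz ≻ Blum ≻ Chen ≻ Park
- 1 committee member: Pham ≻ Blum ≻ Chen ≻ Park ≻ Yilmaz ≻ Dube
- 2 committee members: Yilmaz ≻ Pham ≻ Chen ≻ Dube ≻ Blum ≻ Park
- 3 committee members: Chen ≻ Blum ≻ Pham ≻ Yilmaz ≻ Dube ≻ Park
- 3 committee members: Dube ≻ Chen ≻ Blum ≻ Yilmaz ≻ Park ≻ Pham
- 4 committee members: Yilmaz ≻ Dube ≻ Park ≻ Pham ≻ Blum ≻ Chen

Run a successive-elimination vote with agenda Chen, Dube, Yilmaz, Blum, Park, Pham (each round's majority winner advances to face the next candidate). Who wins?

Yilmaz

Round 1: Chen vs Dube — 7–8, Dube advances.
Round 2: Dube vs Yilmaz — 4–11, Yilmaz advances.
Round 3: Yilmaz vs Blum — 8–7, Yilmaz advances.
Round 4: Yilmaz vs Park — 14–1, Yilmaz advances.
Round 5: Yilmaz vs Pham — 10–5, Yilmaz advances.
The agenda winner is Yilmaz.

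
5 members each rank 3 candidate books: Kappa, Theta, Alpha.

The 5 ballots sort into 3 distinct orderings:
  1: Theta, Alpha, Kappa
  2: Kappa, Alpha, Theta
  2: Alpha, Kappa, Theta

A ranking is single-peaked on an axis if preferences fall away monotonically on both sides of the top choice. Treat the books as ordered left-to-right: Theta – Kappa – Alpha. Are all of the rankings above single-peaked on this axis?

no

Axis positions: Theta=1, Kappa=2, Alpha=3.
Cluster 1: ranking walks positions 1-3-2; Alpha is ranked above Kappa even though Kappa lies between Alpha and the peak Theta on the axis — preferences dip and rise again. Not single-peaked.
Cluster 2 (peak Kappa at position 2): ranking walks positions 2-3-1, expanding outward from the peak — single-peaked.
Cluster 3 (peak Alpha at position 3): ranking walks positions 3-2-1, expanding outward from the peak — single-peaked.
Cluster 1 violates single-peakedness, so the profile is not single-peaked on this axis.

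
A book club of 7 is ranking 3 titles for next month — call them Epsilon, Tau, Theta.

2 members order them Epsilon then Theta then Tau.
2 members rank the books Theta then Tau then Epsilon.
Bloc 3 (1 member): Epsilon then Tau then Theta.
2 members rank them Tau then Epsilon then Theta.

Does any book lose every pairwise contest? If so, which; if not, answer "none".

Pairwise majorities:
Epsilon vs Tau: Tau wins 4–3.
Epsilon–Theta: Epsilon 5–2.
Tau–Theta: Theta 4–3.
No book is winless: Epsilon beats Theta; Tau beats Epsilon; Theta beats Tau. There is no Condorcet loser.

none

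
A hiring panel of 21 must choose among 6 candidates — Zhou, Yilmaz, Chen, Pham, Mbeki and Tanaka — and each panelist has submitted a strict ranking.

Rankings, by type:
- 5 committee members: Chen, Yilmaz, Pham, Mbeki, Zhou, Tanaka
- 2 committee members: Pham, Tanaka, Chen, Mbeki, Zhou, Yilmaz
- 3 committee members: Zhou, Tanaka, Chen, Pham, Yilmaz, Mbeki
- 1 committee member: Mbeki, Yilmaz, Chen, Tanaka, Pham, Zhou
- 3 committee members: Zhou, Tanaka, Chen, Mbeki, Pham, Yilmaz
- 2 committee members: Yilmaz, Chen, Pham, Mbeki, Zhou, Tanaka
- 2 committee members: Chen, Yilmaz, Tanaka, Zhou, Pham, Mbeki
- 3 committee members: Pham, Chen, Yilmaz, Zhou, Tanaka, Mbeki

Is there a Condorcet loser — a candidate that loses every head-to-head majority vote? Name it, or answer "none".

Pairwise majorities:
Zhou vs Yilmaz: 2+3+3 = 8 for Zhou, 13 for Yilmaz — Yilmaz by 13–8.
Zhou–Chen: Chen 15–6.
Zhou–Pham: Pham 13–8.
Zhou vs Mbeki: 3+3+2+3 = 11 for Zhou, 10 for Mbeki — Zhou by 11–10.
Zhou vs Tanaka: 16 to 5, Zhou.
Yilmaz vs Chen: Yilmaz is ranked higher on 1+2 = 3 ballots, Chen on 18. Chen wins 18–3.
Yilmaz vs Pham: Pham wins 11–10.
Yilmaz vs Mbeki: 15 to 6, Yilmaz.
Yilmaz–Tanaka: Yilmaz 13–8.
Chen vs Pham: 16 to 5, Chen.
Chen vs Mbeki: Chen is ranked higher on 20 ballots, Mbeki on 1. Chen wins 20–1.
Chen–Tanaka: Chen 13–8.
Pham vs Mbeki: 5+2+3+2+2+3 = 17 for Pham, 4 for Mbeki — Pham by 17–4.
Pham–Tanaka: Pham 12–9.
Mbeki vs Tanaka: Tanaka, 13–8.
Mbeki is beaten in every head-to-head and is the Condorcet loser.

Mbeki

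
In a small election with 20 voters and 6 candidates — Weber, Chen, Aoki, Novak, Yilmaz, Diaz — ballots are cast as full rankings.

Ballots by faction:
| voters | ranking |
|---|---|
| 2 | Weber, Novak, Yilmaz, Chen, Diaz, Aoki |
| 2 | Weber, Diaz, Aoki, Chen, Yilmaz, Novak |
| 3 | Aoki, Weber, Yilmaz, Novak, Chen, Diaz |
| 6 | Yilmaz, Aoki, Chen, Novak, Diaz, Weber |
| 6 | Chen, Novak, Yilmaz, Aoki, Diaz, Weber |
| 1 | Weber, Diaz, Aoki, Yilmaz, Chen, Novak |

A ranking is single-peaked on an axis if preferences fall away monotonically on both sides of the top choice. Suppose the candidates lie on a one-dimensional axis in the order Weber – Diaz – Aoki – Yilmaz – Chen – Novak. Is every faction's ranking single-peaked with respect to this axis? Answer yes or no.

no

Axis positions: Weber=1, Diaz=2, Aoki=3, Yilmaz=4, Chen=5, Novak=6.
Faction 1: ranking walks positions 1-6-4-5-2-3; Novak is ranked above Diaz even though Diaz lies between Novak and the peak Weber on the axis — preferences dip and rise again. Not single-peaked.
Faction 2: ranking walks positions 1-2-3-5-4-6; Chen is ranked above Yilmaz even though Yilmaz lies between Chen and the peak Weber on the axis — preferences dip and rise again. Not single-peaked.
Faction 3: ranking walks positions 3-1-4-6-5-2; Weber is ranked above Diaz even though Diaz lies between Weber and the peak Aoki on the axis — preferences dip and rise again. Not single-peaked.
Faction 4 (peak Yilmaz at position 4): ranking walks positions 4-3-5-6-2-1, expanding outward from the peak — single-peaked.
Faction 5 (peak Chen at position 5): ranking walks positions 5-6-4-3-2-1, expanding outward from the peak — single-peaked.
Faction 6 (peak Weber at position 1): ranking walks positions 1-2-3-4-5-6, expanding outward from the peak — single-peaked.
Faction 1 violates single-peakedness, so the profile is not single-peaked on this axis.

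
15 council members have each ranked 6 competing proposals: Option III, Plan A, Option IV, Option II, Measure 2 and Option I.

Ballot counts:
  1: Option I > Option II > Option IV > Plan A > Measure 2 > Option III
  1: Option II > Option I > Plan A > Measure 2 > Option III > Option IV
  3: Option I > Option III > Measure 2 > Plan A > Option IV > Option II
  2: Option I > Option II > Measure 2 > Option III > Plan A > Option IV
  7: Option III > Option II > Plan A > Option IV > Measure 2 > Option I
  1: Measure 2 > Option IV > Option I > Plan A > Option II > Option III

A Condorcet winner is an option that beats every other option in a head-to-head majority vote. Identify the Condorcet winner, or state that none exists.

Pairwise majorities:
Option III vs Plan A: 12 to 3, Option III.
Option III vs Option IV: Option III is ranked higher on 1+3+2+7 = 13 ballots, Option IV on 2. Option III wins 13–2.
Option III vs Option II: Option III is ranked higher on 3+7 = 10 ballots, Option II on 5. Option III wins 10–5.
Option III vs Measure 2: Option III preferred on 3+7 = 10 ballots; Option III wins 10–5.
Option III vs Option I: 7 to 8, Option I.
Plan A vs Option IV: 13 to 2, Plan A.
Plan A vs Option II: 3+1 = 4 for Plan A, 11 for Option II — Option II by 11–4.
Plan A vs Measure 2: Plan A is ranked higher on 1+1+7 = 9 ballots, Measure 2 on 6. Plan A wins 9–6.
Plan A vs Option I: Plan A preferred on 7 ballots; Option I wins 8–7.
Option IV vs Option II: Option IV preferred on 3+1 = 4 ballots; Option II wins 11–4.
Option IV vs Measure 2: Option IV is ranked higher on 1+7 = 8 ballots, Measure 2 on 7. Option IV wins 8–7.
Option IV vs Option I: 8 to 7, Option IV.
Option II vs Measure 2: 11 to 4, Option II.
Option II vs Option I: Option II is ranked higher on 1+7 = 8 ballots, Option I on 7. Option II wins 8–7.
Measure 2 vs Option I: Measure 2 preferred on 7+1 = 8 ballots; Measure 2 wins 8–7.
Every option loses at least once (Option III loses to Option I; Plan A loses to Option III; Option IV loses to Option III; Option II loses to Option III; Measure 2 loses to Option III; Option I loses to Option IV). The majority relation contains the cycle Option III beats Option IV beats Option I beats Option III, so there is no Condorcet winner.

none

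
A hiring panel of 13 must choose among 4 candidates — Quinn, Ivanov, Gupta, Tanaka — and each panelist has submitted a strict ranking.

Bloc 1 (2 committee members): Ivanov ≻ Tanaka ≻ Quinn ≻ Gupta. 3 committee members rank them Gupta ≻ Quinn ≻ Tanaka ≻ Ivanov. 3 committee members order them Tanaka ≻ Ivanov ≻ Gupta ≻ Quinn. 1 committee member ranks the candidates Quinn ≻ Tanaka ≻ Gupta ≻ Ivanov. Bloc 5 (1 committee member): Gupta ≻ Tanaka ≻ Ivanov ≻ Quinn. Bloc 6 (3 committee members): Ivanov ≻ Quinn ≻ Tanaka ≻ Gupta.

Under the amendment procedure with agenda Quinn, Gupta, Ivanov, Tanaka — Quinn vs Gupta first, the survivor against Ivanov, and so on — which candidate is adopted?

Round 1: Quinn vs Gupta — 6–7, Gupta advances.
Round 2: Gupta vs Ivanov — 5–8, Ivanov advances.
Round 3: Ivanov vs Tanaka — 5–8, Tanaka advances.
Tanaka survives the agenda.

Tanaka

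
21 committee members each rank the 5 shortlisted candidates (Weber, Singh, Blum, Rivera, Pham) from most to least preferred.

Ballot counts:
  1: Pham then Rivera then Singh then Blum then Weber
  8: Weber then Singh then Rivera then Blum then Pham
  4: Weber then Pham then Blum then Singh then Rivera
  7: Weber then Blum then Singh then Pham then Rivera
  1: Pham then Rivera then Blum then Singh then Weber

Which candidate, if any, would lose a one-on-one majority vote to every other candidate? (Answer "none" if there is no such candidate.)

Head-to-head results (21 committee members):
Weber vs Singh: Weber wins 19–2.
Weber vs Blum: Weber wins 19–2.
Weber–Rivera: Weber 19–2.
Weber vs Pham: 19 to 2, Weber.
Singh vs Blum: 1+8 = 9 for Singh, 12 for Blum — Blum by 12–9.
Singh vs Rivera: Singh wins 19–2.
Singh vs Pham: Singh preferred on 8+7 = 15 ballots; Singh wins 15–6.
Blum–Rivera: Blum 11–10.
Blum vs Pham: Blum is ranked higher on 8+7 = 15 ballots, Pham on 6. Blum wins 15–6.
Rivera vs Pham: Rivera preferred on 8 ballots; Pham wins 13–8.
Rivera loses to every other candidate — it is the Condorcet loser.

Rivera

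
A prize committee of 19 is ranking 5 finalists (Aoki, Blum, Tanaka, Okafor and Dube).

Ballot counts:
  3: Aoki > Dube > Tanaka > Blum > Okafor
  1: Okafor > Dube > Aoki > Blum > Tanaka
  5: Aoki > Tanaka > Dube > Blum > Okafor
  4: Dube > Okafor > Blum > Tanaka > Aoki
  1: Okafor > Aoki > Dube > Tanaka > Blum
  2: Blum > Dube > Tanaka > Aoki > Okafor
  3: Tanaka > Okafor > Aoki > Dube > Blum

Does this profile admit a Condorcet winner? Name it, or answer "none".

Head-to-head results (19 jurors):
Aoki vs Blum: 13 to 6, Aoki.
Aoki vs Tanaka: Aoki is ranked higher on 3+1+5+1 = 10 ballots, Tanaka on 9. Aoki wins 10–9.
Aoki vs Okafor: 10 to 9, Aoki.
Aoki vs Dube: 3+5+1+3 = 12 for Aoki, 7 for Dube — Aoki by 12–7.
Blum vs Tanaka: Blum preferred on 1+4+2 = 7 ballots; Tanaka wins 12–7.
Blum vs Okafor: 3+5+2 = 10 for Blum, 9 for Okafor — Blum by 10–9.
Blum vs Dube: Blum is ranked higher on 2 ballots, Dube on 17. Dube wins 17–2.
Tanaka vs Okafor: Tanaka preferred on 3+5+2+3 = 13 ballots; Tanaka wins 13–6.
Tanaka vs Dube: 5+3 = 8 for Tanaka, 11 for Dube — Dube by 11–8.
Okafor vs Dube: 1+1+3 = 5 for Okafor, 14 for Dube — Dube by 14–5.
Only Aoki has no losses; Aoki is the Condorcet winner.

Aoki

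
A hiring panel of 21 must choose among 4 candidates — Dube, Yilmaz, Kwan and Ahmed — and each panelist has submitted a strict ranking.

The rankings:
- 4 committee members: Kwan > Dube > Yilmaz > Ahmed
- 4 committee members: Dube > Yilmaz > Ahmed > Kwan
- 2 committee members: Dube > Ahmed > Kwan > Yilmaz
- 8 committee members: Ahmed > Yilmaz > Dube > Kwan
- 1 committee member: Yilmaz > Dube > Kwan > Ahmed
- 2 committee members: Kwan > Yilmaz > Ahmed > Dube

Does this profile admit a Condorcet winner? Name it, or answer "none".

Yilmaz

Check each pair by majority over 21 ballots:
Dube vs Yilmaz: Dube preferred on 4+4+2 = 10 ballots; Yilmaz wins 11–10.
Dube vs Kwan: Dube is ranked higher on 4+2+8+1 = 15 ballots, Kwan on 6. Dube wins 15–6.
Dube vs Ahmed: 11 to 10, Dube.
Yilmaz vs Kwan: Yilmaz preferred on 4+8+1 = 13 ballots; Yilmaz wins 13–8.
Yilmaz vs Ahmed: 11 to 10, Yilmaz.
Kwan vs Ahmed: Kwan preferred on 4+1+2 = 7 ballots; Ahmed wins 14–7.
Yilmaz beats each of Dube, Kwan, Ahmed — Yilmaz is the Condorcet winner.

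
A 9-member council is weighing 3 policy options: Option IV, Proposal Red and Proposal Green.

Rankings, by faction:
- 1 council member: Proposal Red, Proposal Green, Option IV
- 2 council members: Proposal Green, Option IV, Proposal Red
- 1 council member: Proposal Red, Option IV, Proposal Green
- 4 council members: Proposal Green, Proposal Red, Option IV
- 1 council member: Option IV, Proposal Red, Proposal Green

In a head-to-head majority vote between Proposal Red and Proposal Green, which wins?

Proposal Green

Ballots ranking Proposal Red above Proposal Green: 1 + 1 + 1 = 3.
Ballots ranking Proposal Green above Proposal Red: 9 − 3 = 6.
Proposal Green wins the head-to-head 6–3.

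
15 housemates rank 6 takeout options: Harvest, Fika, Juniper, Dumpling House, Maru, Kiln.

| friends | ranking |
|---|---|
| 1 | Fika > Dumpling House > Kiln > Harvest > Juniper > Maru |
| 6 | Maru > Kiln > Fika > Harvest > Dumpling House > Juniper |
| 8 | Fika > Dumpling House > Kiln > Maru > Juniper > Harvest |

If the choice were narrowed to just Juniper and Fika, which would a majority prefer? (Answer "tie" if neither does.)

Fika

No ballot ranks Juniper above Fika: 0.
Ballots ranking Fika above Juniper: 15 − 0 = 15.
Fika wins the head-to-head 15–0.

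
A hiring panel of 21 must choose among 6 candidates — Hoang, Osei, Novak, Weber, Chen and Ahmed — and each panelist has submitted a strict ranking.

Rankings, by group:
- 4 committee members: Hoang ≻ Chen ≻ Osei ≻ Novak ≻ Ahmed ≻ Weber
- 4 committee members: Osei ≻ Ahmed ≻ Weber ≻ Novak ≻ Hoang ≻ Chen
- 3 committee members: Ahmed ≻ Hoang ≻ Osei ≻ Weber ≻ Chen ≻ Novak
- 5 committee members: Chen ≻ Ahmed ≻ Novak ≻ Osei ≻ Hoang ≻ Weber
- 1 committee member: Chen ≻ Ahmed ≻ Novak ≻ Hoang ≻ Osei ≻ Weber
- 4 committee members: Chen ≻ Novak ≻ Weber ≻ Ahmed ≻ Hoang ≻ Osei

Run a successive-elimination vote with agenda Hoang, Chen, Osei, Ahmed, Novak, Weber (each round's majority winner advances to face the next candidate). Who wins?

Round 1: Hoang vs Chen — 11–10, Hoang advances.
Round 2: Hoang vs Osei — 12–9, Hoang advances.
Round 3: Hoang vs Ahmed — 4–17, Ahmed advances.
Round 4: Ahmed vs Novak — 13–8, Ahmed advances.
Round 5: Ahmed vs Weber — 17–4, Ahmed advances.
The agenda winner is Ahmed.

Ahmed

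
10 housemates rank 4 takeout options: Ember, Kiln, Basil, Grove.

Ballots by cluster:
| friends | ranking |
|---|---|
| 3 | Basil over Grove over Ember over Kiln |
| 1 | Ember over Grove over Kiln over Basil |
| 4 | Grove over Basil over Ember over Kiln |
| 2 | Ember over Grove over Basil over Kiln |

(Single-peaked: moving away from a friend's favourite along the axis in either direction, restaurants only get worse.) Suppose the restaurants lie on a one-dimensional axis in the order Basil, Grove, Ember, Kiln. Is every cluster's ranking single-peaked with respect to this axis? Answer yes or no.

yes

Axis positions: Basil=1, Grove=2, Ember=3, Kiln=4.
Cluster 1 (peak Basil at position 1): ranking walks positions 1-2-3-4, expanding outward from the peak — single-peaked.
Cluster 2 (peak Ember at position 3): ranking walks positions 3-2-4-1, expanding outward from the peak — single-peaked.
Cluster 3 (peak Grove at position 2): ranking walks positions 2-1-3-4, expanding outward from the peak — single-peaked.
Cluster 4 (peak Ember at position 3): ranking walks positions 3-2-1-4, expanding outward from the peak — single-peaked.
Every ranking is single-peaked on this axis.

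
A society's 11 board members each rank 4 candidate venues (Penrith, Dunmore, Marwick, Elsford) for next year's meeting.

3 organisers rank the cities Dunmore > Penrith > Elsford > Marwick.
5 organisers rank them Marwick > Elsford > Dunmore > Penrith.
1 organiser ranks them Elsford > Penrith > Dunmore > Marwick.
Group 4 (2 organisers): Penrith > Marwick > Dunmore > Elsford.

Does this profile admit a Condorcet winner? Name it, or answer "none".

Pairwise majorities:
Penrith vs Dunmore: 3 to 8, Dunmore.
Penrith vs Marwick: Penrith preferred on 3+1+2 = 6 ballots; Penrith wins 6–5.
Penrith vs Elsford: Penrith is ranked higher on 3+2 = 5 ballots, Elsford on 6. Elsford wins 6–5.
Dunmore vs Marwick: Dunmore is ranked higher on 3+1 = 4 ballots, Marwick on 7. Marwick wins 7–4.
Dunmore vs Elsford: Dunmore preferred on 3+2 = 5 ballots; Elsford wins 6–5.
Marwick vs Elsford: 5+2 = 7 for Marwick, 4 for Elsford — Marwick by 7–4.
Each city drops at least one matchup (Penrith loses to Dunmore; Dunmore loses to Marwick; Marwick loses to Penrith; Elsford loses to Marwick); the cycle Penrith → Marwick → Dunmore → Penrith rules out a Condorcet winner.

none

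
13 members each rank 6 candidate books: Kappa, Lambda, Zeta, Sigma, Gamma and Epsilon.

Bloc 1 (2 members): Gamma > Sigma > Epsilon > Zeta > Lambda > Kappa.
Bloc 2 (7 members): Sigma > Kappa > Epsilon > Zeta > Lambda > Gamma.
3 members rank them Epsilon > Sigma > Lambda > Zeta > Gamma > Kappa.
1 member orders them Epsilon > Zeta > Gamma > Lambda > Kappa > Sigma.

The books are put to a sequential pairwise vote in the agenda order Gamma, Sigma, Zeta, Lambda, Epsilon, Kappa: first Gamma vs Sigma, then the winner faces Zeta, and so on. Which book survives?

Round 1: Gamma vs Sigma — 3–10, Sigma advances.
Round 2: Sigma vs Zeta — 12–1, Sigma advances.
Round 3: Sigma vs Lambda — 12–1, Sigma advances.
Round 4: Sigma vs Epsilon — 9–4, Sigma advances.
Round 5: Sigma vs Kappa — 12–1, Sigma advances.
Sigma survives the agenda.

Sigma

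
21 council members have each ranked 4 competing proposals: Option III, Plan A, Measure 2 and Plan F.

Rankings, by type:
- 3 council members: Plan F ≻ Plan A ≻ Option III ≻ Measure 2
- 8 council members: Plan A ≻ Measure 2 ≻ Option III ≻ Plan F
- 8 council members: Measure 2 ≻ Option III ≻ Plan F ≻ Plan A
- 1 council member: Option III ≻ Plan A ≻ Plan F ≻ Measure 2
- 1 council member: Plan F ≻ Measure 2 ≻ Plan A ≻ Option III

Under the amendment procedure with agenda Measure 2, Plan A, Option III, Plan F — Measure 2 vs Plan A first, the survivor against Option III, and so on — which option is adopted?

Round 1: Measure 2 vs Plan A — 9–12, Plan A advances.
Round 2: Plan A vs Option III — 12–9, Plan A advances.
Round 3: Plan A vs Plan F — 9–12, Plan F advances.
The agenda winner is Plan F.

Plan F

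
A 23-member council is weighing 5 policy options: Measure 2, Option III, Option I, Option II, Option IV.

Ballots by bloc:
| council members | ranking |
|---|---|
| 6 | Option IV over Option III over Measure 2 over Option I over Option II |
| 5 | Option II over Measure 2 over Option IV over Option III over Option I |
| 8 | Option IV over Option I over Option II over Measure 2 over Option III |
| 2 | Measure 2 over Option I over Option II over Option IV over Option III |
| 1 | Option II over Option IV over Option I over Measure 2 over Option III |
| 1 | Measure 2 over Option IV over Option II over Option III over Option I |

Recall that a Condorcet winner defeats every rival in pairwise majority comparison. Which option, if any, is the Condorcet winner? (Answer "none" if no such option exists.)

Pairwise majorities:
Measure 2 vs Option III: Measure 2 wins 17–6.
Measure 2 vs Option I: Measure 2 wins 14–9.
Measure 2–Option II: Option II 14–9.
Measure 2 vs Option IV: Option IV wins 15–8.
Option III–Option I: Option III 12–11.
Option III vs Option II: Option II wins 17–6.
Option III–Option IV: Option IV 23–0.
Option I–Option II: Option I 16–7.
Option I vs Option IV: Option IV wins 21–2.
Option II–Option IV: Option IV 15–8.
Option IV defeats every rival head-to-head and is the Condorcet winner.

Option IV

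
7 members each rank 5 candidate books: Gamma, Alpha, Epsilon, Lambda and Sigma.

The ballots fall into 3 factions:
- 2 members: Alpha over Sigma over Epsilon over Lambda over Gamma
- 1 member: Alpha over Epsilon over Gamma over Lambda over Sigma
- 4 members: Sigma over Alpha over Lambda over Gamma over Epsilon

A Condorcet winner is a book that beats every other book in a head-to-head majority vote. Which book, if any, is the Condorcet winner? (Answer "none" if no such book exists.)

Sigma

Check each pair by majority over 7 ballots:
Gamma vs Alpha: 0 to 7, Alpha.
Gamma vs Epsilon: Gamma wins 4–3.
Gamma vs Lambda: Lambda wins 6–1.
Gamma vs Sigma: Sigma, 6–1.
Alpha vs Epsilon: 7 to 0, Alpha.
Alpha–Lambda: Alpha 7–0.
Alpha vs Sigma: 3 to 4, Sigma.
Epsilon vs Lambda: Epsilon preferred on 2+1 = 3 ballots; Lambda wins 4–3.
Epsilon vs Sigma: Epsilon preferred on 1 ballot; Sigma wins 6–1.
Lambda vs Sigma: 1 for Lambda, 6 for Sigma — Sigma by 6–1.
Only Sigma has no losses; Sigma is the Condorcet winner.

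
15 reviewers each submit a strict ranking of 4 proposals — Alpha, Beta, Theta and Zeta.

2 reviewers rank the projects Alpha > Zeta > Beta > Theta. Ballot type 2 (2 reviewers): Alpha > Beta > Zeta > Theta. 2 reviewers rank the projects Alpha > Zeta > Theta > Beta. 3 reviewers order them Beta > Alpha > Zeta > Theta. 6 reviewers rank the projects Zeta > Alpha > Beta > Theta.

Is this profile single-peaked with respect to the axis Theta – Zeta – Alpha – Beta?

yes

Axis positions: Theta=1, Zeta=2, Alpha=3, Beta=4.
Ballot type 1 (peak Alpha at position 3): ranking walks positions 3-2-4-1, expanding outward from the peak — single-peaked.
Ballot type 2 (peak Alpha at position 3): ranking walks positions 3-4-2-1, expanding outward from the peak — single-peaked.
Ballot type 3 (peak Alpha at position 3): ranking walks positions 3-2-1-4, expanding outward from the peak — single-peaked.
Ballot type 4 (peak Beta at position 4): ranking walks positions 4-3-2-1, expanding outward from the peak — single-peaked.
Ballot type 5 (peak Zeta at position 2): ranking walks positions 2-3-4-1, expanding outward from the peak — single-peaked.
Every ranking is single-peaked on this axis.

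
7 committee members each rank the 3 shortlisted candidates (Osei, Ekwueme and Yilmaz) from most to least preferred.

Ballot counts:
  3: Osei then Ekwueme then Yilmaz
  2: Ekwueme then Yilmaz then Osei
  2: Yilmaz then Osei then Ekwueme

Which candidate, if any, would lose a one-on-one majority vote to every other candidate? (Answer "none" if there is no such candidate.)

none

Head-to-head results (7 committee members):
Osei vs Ekwueme: Osei, 5–2.
Osei vs Yilmaz: 3 to 4, Yilmaz.
Ekwueme vs Yilmaz: 5 to 2, Ekwueme.
Each candidate has at least one pairwise win (Osei beats Ekwueme; Ekwueme beats Yilmaz; Yilmaz beats Osei) — no Condorcet loser.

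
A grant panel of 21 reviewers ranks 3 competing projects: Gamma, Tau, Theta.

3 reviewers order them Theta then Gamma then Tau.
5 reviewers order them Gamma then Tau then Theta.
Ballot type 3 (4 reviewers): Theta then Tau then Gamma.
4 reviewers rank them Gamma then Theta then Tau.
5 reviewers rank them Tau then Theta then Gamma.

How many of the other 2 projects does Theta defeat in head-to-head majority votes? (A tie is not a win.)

Theta against each rival (21 reviewers):
Theta vs Gamma: Theta, 12–9.
Theta vs Tau: Theta wins 11–10.
Theta beats Gamma, Tau — 2 pairwise wins.

2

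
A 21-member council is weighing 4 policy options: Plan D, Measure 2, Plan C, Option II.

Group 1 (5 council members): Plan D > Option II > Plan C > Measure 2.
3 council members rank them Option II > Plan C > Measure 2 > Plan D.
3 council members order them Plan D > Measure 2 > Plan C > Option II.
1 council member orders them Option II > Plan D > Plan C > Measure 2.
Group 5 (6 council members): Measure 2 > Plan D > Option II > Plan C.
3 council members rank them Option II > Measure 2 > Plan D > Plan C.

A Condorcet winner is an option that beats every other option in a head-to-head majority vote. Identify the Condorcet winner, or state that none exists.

none

Pairwise majorities:
Plan D vs Measure 2: 5+3+1 = 9 for Plan D, 12 for Measure 2 — Measure 2 by 12–9.
Plan D vs Plan C: Plan D, 18–3.
Plan D vs Option II: Plan D wins 14–7.
Measure 2 vs Plan C: Measure 2 preferred on 3+6+3 = 12 ballots; Measure 2 wins 12–9.
Measure 2 vs Option II: Measure 2 is ranked higher on 3+6 = 9 ballots, Option II on 12. Option II wins 12–9.
Plan C–Option II: Option II 18–3.
No option is unbeaten: Plan D loses to Measure 2; Measure 2 loses to Option II; Plan C loses to Plan D; Option II loses to Plan D. In particular Plan D beats Option II beats Measure 2 beats Plan D is a majority cycle — no Condorcet winner exists.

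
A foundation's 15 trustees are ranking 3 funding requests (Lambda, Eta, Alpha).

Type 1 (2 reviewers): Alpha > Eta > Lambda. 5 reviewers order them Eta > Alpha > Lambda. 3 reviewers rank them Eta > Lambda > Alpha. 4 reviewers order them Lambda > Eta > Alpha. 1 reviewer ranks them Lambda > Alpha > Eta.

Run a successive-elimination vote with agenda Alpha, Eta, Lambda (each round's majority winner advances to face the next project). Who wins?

Round 1: Alpha vs Eta — 3–12, Eta advances.
Round 2: Eta vs Lambda — 10–5, Eta advances.
The agenda winner is Eta.

Eta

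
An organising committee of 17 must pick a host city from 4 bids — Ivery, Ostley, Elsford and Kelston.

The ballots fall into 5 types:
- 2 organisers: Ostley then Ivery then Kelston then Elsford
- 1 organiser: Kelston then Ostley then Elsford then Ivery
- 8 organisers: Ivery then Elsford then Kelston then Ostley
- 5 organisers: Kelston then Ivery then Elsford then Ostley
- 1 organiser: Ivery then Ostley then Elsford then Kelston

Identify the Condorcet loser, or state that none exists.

Head-to-head results (17 organisers):
Ivery vs Ostley: 14 to 3, Ivery.
Ivery–Elsford: Ivery 16–1.
Ivery vs Kelston: 2+8+1 = 11 for Ivery, 6 for Kelston — Ivery by 11–6.
Ostley–Elsford: Elsford 13–4.
Ostley–Kelston: Kelston 14–3.
Elsford vs Kelston: Elsford wins 9–8.
Only Ostley has no wins; Ostley is the Condorcet loser.

Ostley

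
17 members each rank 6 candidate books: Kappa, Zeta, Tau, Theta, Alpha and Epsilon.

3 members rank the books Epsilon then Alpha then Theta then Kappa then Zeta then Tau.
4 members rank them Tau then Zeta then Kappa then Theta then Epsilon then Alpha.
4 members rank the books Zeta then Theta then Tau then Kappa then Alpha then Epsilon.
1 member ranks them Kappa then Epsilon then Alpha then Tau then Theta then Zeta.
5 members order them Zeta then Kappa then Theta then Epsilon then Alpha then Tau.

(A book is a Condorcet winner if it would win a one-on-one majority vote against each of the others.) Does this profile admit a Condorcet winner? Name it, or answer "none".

Zeta

Head-to-head results (17 members):
Kappa vs Zeta: Zeta wins 13–4.
Kappa vs Tau: Kappa is ranked higher on 3+1+5 = 9 ballots, Tau on 8. Kappa wins 9–8.
Kappa vs Theta: Kappa wins 10–7.
Kappa vs Alpha: Kappa wins 14–3.
Kappa–Epsilon: Kappa 14–3.
Zeta vs Tau: Zeta is ranked higher on 3+4+5 = 12 ballots, Tau on 5. Zeta wins 12–5.
Zeta–Theta: Zeta 13–4.
Zeta vs Alpha: Zeta wins 13–4.
Zeta vs Epsilon: Zeta, 13–4.
Tau vs Theta: Tau preferred on 4+1 = 5 ballots; Theta wins 12–5.
Tau–Alpha: Alpha 9–8.
Tau vs Epsilon: Epsilon wins 9–8.
Theta vs Alpha: Theta preferred on 4+4+5 = 13 ballots; Theta wins 13–4.
Theta vs Epsilon: 4+4+5 = 13 for Theta, 4 for Epsilon — Theta by 13–4.
Alpha vs Epsilon: 4 for Alpha, 13 for Epsilon — Epsilon by 13–4.
Only Zeta has no losses; Zeta is the Condorcet winner.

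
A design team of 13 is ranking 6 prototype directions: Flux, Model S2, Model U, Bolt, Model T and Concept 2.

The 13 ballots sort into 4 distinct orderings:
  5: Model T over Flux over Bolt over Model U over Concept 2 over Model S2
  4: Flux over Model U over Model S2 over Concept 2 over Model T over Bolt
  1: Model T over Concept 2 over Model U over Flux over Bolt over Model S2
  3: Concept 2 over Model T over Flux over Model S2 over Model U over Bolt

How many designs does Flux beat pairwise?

4

Flux against each rival (13 engineers):
Flux vs Model S2: 13 to 0, Flux.
Flux–Model U: Flux 12–1.
Flux vs Bolt: 13 to 0, Flux.
Flux vs Model T: Model T, 9–4.
Flux vs Concept 2: 9 to 4, Flux.
Flux beats Model S2, Model U, Bolt, Concept 2; loses to Model T — 4 pairwise wins.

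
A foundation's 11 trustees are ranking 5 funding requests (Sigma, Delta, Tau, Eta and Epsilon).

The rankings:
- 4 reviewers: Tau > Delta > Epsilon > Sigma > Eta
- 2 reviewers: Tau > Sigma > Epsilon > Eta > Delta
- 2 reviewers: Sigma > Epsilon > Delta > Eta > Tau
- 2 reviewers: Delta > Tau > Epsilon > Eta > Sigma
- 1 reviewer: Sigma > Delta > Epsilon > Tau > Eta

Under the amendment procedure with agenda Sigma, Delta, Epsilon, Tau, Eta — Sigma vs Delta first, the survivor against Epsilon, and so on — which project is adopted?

Round 1: Sigma vs Delta — 5–6, Delta advances.
Round 2: Delta vs Epsilon — 7–4, Delta advances.
Round 3: Delta vs Tau — 5–6, Tau advances.
Round 4: Tau vs Eta — 9–2, Tau advances.
The agenda winner is Tau.

Tau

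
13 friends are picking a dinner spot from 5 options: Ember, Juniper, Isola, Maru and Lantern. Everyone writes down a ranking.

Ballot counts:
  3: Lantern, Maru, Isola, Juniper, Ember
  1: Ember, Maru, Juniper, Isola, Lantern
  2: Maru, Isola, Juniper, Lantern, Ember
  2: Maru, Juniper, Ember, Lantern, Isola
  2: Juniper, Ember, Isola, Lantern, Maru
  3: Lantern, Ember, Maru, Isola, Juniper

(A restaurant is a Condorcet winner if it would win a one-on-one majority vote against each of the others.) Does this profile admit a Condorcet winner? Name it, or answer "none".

none

Check each pair by majority over 13 ballots:
Ember vs Juniper: Ember preferred on 1+3 = 4 ballots; Juniper wins 9–4.
Ember vs Isola: 8 to 5, Ember.
Ember vs Maru: 1+2+3 = 6 for Ember, 7 for Maru — Maru by 7–6.
Ember vs Lantern: 5 to 8, Lantern.
Juniper vs Isola: Juniper is ranked higher on 1+2+2 = 5 ballots, Isola on 8. Isola wins 8–5.
Juniper vs Maru: 2 for Juniper, 11 for Maru — Maru by 11–2.
Juniper vs Lantern: 7 to 6, Juniper.
Isola vs Maru: Isola is ranked higher on 2 ballots, Maru on 11. Maru wins 11–2.
Isola vs Lantern: Isola is ranked higher on 1+2+2 = 5 ballots, Lantern on 8. Lantern wins 8–5.
Maru vs Lantern: 1+2+2 = 5 for Maru, 8 for Lantern — Lantern by 8–5.
Each restaurant drops at least one matchup (Ember loses to Juniper; Juniper loses to Isola; Isola loses to Ember; Maru loses to Lantern; Lantern loses to Juniper); the cycle Ember beats Isola beats Juniper beats Ember rules out a Condorcet winner.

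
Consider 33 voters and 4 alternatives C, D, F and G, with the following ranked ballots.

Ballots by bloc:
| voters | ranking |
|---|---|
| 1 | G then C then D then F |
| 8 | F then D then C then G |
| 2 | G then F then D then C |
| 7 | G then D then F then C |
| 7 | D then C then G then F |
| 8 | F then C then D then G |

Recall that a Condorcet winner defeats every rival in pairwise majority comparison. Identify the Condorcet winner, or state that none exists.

Head-to-head results (33 voters):
C vs D: D wins 24–9.
C vs F: C preferred on 1+7 = 8 ballots; F wins 25–8.
C vs G: C is ranked higher on 8+7+8 = 23 ballots, G on 10. C wins 23–10.
D vs F: D is ranked higher on 1+7+7 = 15 ballots, F on 18. F wins 18–15.
D vs G: D, 23–10.
F vs G: 8+8 = 16 for F, 17 for G — G by 17–16.
Every alternative loses at least once (C loses to D; D loses to F; F loses to G; G loses to C). The majority relation contains the cycle C beats G beats F beats C, so there is no Condorcet winner.

none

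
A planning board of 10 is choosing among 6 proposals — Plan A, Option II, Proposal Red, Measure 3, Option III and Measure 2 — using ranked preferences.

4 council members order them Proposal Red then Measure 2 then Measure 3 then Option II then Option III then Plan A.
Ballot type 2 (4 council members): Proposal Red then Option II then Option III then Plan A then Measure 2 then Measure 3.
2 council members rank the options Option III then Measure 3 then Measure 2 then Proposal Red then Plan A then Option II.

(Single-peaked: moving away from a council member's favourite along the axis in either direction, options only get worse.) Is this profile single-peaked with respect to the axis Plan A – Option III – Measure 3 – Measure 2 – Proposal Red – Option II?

Axis positions: Plan A=1, Option III=2, Measure 3=3, Measure 2=4, Proposal Red=5, Option II=6.
Ballot type 1 (peak Proposal Red at position 5): ranking walks positions 5-4-3-6-2-1, expanding outward from the peak — single-peaked.
Ballot type 2: ranking walks positions 5-6-2-1-4-3; Option III is ranked above Measure 2 even though Measure 2 lies between Option III and the peak Proposal Red on the axis — preferences dip and rise again. Not single-peaked.
Ballot type 3 (peak Option III at position 2): ranking walks positions 2-3-4-5-1-6, expanding outward from the peak — single-peaked.
Ballot type 2 violates single-peakedness, so the profile is not single-peaked on this axis.

no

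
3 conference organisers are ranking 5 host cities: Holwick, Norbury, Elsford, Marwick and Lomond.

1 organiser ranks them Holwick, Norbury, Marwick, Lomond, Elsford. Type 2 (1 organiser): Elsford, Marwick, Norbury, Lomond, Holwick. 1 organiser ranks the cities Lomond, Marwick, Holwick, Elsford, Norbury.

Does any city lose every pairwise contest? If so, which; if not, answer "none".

none

Pairwise majorities:
Holwick vs Norbury: Holwick, 2–1.
Holwick vs Elsford: Holwick is ranked higher on 1+1 = 2 ballots, Elsford on 1. Holwick wins 2–1.
Holwick vs Marwick: Holwick is ranked higher on 1 ballot, Marwick on 2. Marwick wins 2–1.
Holwick vs Lomond: 1 to 2, Lomond.
Norbury vs Elsford: Norbury preferred on 1 ballot; Elsford wins 2–1.
Norbury–Marwick: Marwick 2–1.
Norbury vs Lomond: 1+1 = 2 for Norbury, 1 for Lomond — Norbury by 2–1.
Elsford vs Marwick: Marwick, 2–1.
Elsford vs Lomond: Lomond wins 2–1.
Marwick–Lomond: Marwick 2–1.
Every city wins at least one matchup (Holwick beats Norbury; Norbury beats Lomond; Elsford beats Norbury; Marwick beats Holwick; Lomond beats Holwick), so there is no Condorcet loser.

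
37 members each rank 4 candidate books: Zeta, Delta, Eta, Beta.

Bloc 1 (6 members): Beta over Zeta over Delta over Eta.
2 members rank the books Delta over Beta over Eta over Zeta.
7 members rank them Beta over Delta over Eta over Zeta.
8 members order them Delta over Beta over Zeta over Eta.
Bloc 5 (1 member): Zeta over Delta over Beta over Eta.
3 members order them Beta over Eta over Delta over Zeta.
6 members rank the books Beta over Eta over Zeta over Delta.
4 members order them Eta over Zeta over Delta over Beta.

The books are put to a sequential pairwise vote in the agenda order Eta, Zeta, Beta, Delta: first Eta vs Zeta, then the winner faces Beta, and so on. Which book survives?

Round 1: Eta vs Zeta — 22–15, Eta advances.
Round 2: Eta vs Beta — 4–33, Beta advances.
Round 3: Beta vs Delta — 22–15, Beta advances.
The agenda winner is Beta.

Beta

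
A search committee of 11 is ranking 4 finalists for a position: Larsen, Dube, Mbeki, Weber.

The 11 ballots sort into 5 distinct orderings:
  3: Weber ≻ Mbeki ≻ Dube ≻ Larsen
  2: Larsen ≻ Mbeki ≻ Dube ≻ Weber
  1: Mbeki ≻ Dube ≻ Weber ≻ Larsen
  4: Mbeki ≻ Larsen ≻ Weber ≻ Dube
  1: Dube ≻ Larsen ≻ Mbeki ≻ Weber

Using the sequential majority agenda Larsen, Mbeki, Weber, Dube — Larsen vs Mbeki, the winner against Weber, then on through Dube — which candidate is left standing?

Round 1: Larsen vs Mbeki — 3–8, Mbeki advances.
Round 2: Mbeki vs Weber — 8–3, Mbeki advances.
Round 3: Mbeki vs Dube — 10–1, Mbeki advances.
Mbeki survives the agenda.

Mbeki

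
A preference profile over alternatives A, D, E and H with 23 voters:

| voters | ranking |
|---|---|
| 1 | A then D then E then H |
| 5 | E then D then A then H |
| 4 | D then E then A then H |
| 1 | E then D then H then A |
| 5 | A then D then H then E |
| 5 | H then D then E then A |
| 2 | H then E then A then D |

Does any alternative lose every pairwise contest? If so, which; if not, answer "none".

none

Head-to-head results (23 voters):
A vs D: A preferred on 1+5+2 = 8 ballots; D wins 15–8.
A vs E: E wins 17–6.
A–H: A 15–8.
D vs E: D preferred on 1+4+5+5 = 15 ballots; D wins 15–8.
D vs H: 16 to 7, D.
E vs H: H, 12–11.
Every alternative wins at least one matchup (A beats H; D beats A; E beats A; H beats E), so there is no Condorcet loser.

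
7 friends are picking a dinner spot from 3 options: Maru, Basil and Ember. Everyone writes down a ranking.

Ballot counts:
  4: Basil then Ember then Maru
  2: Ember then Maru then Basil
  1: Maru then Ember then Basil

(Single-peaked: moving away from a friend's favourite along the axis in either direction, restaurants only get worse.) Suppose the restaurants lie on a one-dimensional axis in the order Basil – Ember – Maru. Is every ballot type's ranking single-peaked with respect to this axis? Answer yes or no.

yes

Axis positions: Basil=1, Ember=2, Maru=3.
Ballot type 1 (peak Basil at position 1): ranking walks positions 1-2-3, expanding outward from the peak — single-peaked.
Ballot type 2 (peak Ember at position 2): ranking walks positions 2-3-1, expanding outward from the peak — single-peaked.
Ballot type 3 (peak Maru at position 3): ranking walks positions 3-2-1, expanding outward from the peak — single-peaked.
Every ranking is single-peaked on this axis.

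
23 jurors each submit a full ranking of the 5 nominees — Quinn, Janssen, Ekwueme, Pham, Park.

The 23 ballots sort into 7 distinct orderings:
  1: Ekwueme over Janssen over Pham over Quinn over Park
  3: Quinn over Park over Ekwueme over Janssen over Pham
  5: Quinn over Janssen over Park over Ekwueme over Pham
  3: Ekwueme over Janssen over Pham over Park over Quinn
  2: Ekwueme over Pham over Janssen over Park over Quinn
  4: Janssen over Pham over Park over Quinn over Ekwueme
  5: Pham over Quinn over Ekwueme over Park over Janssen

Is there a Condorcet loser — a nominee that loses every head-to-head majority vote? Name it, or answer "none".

Head-to-head results (23 jurors):
Quinn vs Janssen: 3+5+5 = 13 for Quinn, 10 for Janssen — Quinn by 13–10.
Quinn vs Ekwueme: Quinn is ranked higher on 3+5+4+5 = 17 ballots, Ekwueme on 6. Quinn wins 17–6.
Quinn vs Pham: Pham wins 15–8.
Quinn vs Park: 14 to 9, Quinn.
Janssen vs Ekwueme: Janssen is ranked higher on 5+4 = 9 ballots, Ekwueme on 14. Ekwueme wins 14–9.
Janssen–Pham: Janssen 16–7.
Janssen–Park: Janssen 15–8.
Ekwueme vs Pham: 14 to 9, Ekwueme.
Ekwueme vs Park: 1+3+2+5 = 11 for Ekwueme, 12 for Park — Park by 12–11.
Pham vs Park: Pham, 15–8.
No nominee is winless: Quinn beats Janssen; Janssen beats Pham; Ekwueme beats Janssen; Pham beats Quinn; Park beats Ekwueme. There is no Condorcet loser.

none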